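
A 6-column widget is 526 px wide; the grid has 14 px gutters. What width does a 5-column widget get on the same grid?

436 px

6c + 5·14 = 526 → 6c = 456 → c = 76 px.
Span of 5: 5·76 + 4·14 = 380 + 56 = 436 px.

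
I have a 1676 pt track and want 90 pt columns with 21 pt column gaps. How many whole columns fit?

15 columns

k columns need k·90 + (k−1)·21 = k·111 − 21.
k·111 − 21 ≤ 1676 → k ≤ 1697 / 111 ≈ 15.29, so k = 15.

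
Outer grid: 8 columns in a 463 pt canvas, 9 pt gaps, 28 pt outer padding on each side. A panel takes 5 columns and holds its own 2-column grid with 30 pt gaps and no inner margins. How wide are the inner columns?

Subtract both margins: 463 − 2·28 = 407 pt.
8c + 7·9 = 407 → 8c = 344 → c = 43 pt.
5 columns plus 4 gaps: 215 + 36 = 251 pt.
251 − 1·30 = 221; ÷2 gives d = 110.5 pt.

110.5 pt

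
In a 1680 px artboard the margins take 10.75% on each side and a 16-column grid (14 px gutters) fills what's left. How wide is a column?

69.3 px

Each margin = 10.75% of 1680 = 180.6 px; content = 1680 − 2·180.6 = 1318.8 px.
Subtracting 15 gutters of 14 leaves 1108.8 for 16 columns, so c = 69.3 px.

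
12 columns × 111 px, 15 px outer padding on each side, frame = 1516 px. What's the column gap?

14 px

Inside the margins: 1516 − 30 = 1486 px.
12·111 + 11g = 1486 → 11g = 154 → g = 14 px.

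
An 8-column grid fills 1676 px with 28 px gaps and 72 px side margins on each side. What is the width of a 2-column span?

362 px

Inside the margins: 1676 − 144 = 1532 px.
1532 − 7·28 = 1336; ÷8 gives c = 167 px.
2 columns plus 1 gap: 334 + 28 = 362 px.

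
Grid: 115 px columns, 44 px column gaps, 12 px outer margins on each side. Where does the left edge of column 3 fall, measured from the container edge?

Column 3 starts at margin + 2·(column + gutter) = 12 + 2·159 = 330 px.

330 px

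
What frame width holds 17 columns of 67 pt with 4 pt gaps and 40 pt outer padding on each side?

Frame = 2·40 + 17·67 + 16·4 = 80 + 1139 + 64 = 1283 pt.

1283 pt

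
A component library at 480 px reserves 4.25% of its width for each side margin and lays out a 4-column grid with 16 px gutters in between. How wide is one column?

97.8 px

480 × (1 − 2·4.25%) = 480 × 91.5% = 439.2 px for the columns.
4 columns + 3 gutters: 4c + 3·16 = 439.2.
4c = 439.2 − 48 = 391.2, so c = 97.8 px.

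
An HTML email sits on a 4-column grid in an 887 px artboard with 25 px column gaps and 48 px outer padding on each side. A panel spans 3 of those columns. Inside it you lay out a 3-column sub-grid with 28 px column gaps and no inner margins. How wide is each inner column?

177 px

Take off 96 px of margins, leaving 791 px.
791 − 3·25 = 716; ÷4 gives c = 179 px.
Span of 3: 3·179 + 2·25 = 537 + 50 = 587 px.
3d + 2·28 = 587 → 3d = 531 → d = 177 px.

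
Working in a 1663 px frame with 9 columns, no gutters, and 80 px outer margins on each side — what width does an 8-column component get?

1336 px

Take off 160 px of margins, leaving 1503 px.
9c = 1503 → c = 167 px.
8-column span = 8·167 = 1336 px.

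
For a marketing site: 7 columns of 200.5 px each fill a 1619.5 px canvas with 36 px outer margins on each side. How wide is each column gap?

24 px

Inside the margins: 1619.5 − 72 = 1547.5 px.
7 columns take 7·200.5 = 1403.5 px; remaining 144 splits into 6 column gaps.
g = 144 / 6 = 24 px.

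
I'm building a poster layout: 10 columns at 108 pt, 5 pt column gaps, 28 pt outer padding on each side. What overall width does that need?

Adding margins, columns and gutters: 56 + 1080 + 45 = 1181 pt.

1181 pt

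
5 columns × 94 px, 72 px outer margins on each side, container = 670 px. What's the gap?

14 px

Inside the margins: 670 − 144 = 526 px.
5 columns take 5·94 = 470 px; remaining 56 splits into 4 gaps.
g = 56 / 4 = 14 px.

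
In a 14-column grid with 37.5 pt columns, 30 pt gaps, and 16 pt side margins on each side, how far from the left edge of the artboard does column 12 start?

Column 12 starts at margin + 11·(column + gutter) = 16 + 11·67.5 = 758.5 pt.

758.5 pt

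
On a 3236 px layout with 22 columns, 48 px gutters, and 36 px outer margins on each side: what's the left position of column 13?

1788 px

Subtract both margins: 3236 − 2·36 = 3164 px.
22 columns + 21 gutters: 22c + 21·48 = 3164.
22c = 3164 − 1008 = 2156, so c = 98 px.
Each column+gutter stride is 146 px; 12 of them past the 36 px margin is 36 + 1752 = 1788 px.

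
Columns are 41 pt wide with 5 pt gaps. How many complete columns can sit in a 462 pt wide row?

10 columns

Each extra column adds 41 + 5 = 46 pt.
(462 + 5) / 46 = 10.15, so 10 columns fit.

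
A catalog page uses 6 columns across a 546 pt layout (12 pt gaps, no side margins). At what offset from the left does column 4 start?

546 − 5·12 = 486; ÷6 gives c = 81 pt.
Each column+gutter stride is 93 pt; with no margin, 3 of them is 279 pt.

279 pt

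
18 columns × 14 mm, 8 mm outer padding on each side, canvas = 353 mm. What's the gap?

5 mm

Content width = 353 − 2·8 = 337 mm.
Columns use 252 mm, leaving 85 mm across 17 gaps = 5 mm each.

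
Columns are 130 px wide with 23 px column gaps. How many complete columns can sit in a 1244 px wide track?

8 columns

8 columns: 8·130 + 7·23 = 1201 px ≤ 1244.
9 columns: 1354 px > 1244. So 8.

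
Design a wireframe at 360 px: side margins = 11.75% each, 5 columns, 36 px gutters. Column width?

26.28 px

Margins: 11.75% × 360 = 42.3 px each, so content = 360 − 84.6 = 275.4 px.
5 columns + 4 gutters: 5c + 4·36 = 275.4.
5c = 275.4 − 144 = 131.4, so c = 26.28 px.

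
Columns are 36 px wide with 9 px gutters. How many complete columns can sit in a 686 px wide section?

k columns need k·36 + (k−1)·9 = k·45 − 9.
k·45 − 9 ≤ 686 → k ≤ 695 / 45 ≈ 15.44, so k = 15.

15 columns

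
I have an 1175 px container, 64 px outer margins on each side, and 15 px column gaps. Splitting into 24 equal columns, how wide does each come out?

29.25 px

Take off 128 px of margins, leaving 1047 px.
1047 − 23·15 = 702; ÷24 gives c = 29.25 px.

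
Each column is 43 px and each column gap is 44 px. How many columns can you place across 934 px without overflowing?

k columns need k·43 + (k−1)·44 = k·87 − 44.
k·87 − 44 ≤ 934 → k ≤ 978 / 87 ≈ 11.24, so k = 11.

11 columns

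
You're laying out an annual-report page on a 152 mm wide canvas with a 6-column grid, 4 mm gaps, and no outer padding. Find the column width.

22 mm

Subtracting 5 gaps of 4 leaves 132 for 6 columns, so c = 22 mm.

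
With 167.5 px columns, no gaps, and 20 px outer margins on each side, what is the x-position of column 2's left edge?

Before column 2: the margin + 1 column + 1 gap.
Offset = 20 + 1·(167.5 + 0) = 20 + 167.5 = 187.5 px.

187.5 px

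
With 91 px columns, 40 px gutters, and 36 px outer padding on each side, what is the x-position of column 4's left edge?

429 px

Column 4 starts at margin + 3·(column + gutter) = 36 + 3·131 = 429 px.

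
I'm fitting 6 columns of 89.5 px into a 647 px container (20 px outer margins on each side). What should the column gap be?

Inside the margins: 647 − 40 = 607 px.
6·89.5 + 5g = 607 → 5g = 70 → g = 14 px.

14 px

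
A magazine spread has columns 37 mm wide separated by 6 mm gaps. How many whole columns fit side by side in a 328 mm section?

7 columns

7 columns: 7·37 + 6·6 = 295 mm ≤ 328.
8 columns: 338 mm > 328. So 7.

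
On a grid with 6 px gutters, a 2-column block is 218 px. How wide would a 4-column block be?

442 px

2c + 1·6 = 218 → 2c = 212 → c = 106 px.
4 columns plus 3 gutters: 424 + 18 = 442 px.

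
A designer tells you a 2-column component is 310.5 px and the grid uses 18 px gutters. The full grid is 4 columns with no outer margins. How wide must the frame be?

639 px

310.5 − 1·18 = 292.5; ÷2 gives c = 146.25 px.
Frame = 4·146.25 + 3·18 = 585 + 54 = 639 px.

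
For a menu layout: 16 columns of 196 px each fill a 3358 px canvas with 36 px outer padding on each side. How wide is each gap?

10 px

Subtract both margins: 3358 − 2·36 = 3286 px.
16 columns take 16·196 = 3136 px; remaining 150 splits into 15 gaps.
g = 150 / 15 = 10 px.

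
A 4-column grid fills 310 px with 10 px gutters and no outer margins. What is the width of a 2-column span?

4 columns + 3 gutters: 4c + 3·10 = 310.
4c = 310 − 30 = 280, so c = 70 px.
2 columns plus 1 gutter: 140 + 10 = 150 px.

150 px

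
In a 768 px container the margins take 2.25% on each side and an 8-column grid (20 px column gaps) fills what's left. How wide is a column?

Each margin = 2.25% of 768 = 17.28 px; content = 768 − 2·17.28 = 733.44 px.
Subtracting 7 column gaps of 20 leaves 593.44 for 8 columns, so c = 74.18 px.

74.18 px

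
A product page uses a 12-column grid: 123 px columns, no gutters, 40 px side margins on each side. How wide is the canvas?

1556 px

Summing: 80 + 1476 = 1556 px.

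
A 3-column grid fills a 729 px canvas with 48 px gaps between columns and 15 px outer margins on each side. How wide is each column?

Inside the margins: 729 − 30 = 699 px.
3c + 2·48 = 699 → 3c = 603 → c = 201 px.

201 px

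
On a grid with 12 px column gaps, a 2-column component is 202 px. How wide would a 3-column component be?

309 px

202 − 1·12 = 190; ÷2 gives c = 95 px.
3 columns plus 2 column gaps: 285 + 24 = 309 px.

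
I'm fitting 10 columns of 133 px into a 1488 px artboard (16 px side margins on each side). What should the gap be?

Subtract both margins: 1488 − 2·16 = 1456 px.
Columns use 1330 px, leaving 126 px across 9 gaps = 14 px each.

14 px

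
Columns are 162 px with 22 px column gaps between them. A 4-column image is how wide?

4-column span = 4·162 + 3·22 = 714 px.

714 px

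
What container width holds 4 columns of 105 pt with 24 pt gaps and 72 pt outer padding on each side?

636 pt

Container = 2·72 + 4·105 + 3·24 = 144 + 420 + 72 = 636 pt.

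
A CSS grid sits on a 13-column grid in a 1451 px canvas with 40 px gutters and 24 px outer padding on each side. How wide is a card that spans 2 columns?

Subtract both margins: 1451 − 2·24 = 1403 px.
1403 − 12·40 = 923; ÷13 gives c = 71 px.
2-column span = 2·71 + 1·40 = 182 px.

182 px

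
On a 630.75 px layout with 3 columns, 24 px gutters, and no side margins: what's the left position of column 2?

218.25 px

3c + 2·24 = 630.75 → 3c = 582.75 → c = 194.25 px.
Each column+gutter stride is 218.25 px; with no margin, 1 of them is 218.25 px.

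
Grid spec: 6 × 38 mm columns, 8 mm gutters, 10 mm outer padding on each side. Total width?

Total width: 2·10 + 6·38 + 5·8 = 288 mm.

288 mm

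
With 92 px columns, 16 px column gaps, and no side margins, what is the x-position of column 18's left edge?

Before column 18: 17 columns + 17 column gaps.
Offset = 17·(92 + 16) = 17·108 = 1836 px.

1836 px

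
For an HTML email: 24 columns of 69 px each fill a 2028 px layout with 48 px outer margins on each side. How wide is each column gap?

Take off 96 px of margins, leaving 1932 px.
24 columns take 24·69 = 1656 px; remaining 276 splits into 23 column gaps.
g = 276 / 23 = 12 px.

12 px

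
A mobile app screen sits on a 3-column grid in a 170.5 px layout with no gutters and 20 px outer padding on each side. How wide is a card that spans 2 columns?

87 px

Content width = 170.5 − 2·20 = 130.5 px.
130.5 / 3 = 43.5 px per column.
2-column span = 2·43.5 = 87 px.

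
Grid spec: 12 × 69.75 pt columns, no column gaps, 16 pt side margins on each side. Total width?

869 pt

Artboard = 2·16 + 12·69.75 = 32 + 837 = 869 pt.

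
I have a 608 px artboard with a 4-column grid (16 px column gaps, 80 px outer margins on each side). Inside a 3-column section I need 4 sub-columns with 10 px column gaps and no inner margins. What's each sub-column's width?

Take off 160 px of margins, leaving 448 px.
Subtracting 3 column gaps of 16 leaves 400 for 4 columns, so c = 100 px.
Span of 3: 3·100 + 2·16 = 300 + 32 = 332 px.
332 − 3·10 = 302; ÷4 gives d = 75.5 px.

75.5 px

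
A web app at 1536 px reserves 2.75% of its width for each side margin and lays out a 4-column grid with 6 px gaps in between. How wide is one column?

358.38 px

Each margin = 2.75% of 1536 = 42.24 px; content = 1536 − 2·42.24 = 1451.52 px.
1451.52 − 3·6 = 1433.52; ÷4 gives c = 358.38 px.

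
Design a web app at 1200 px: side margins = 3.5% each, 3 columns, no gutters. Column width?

372 px

Margins: 3.5% × 1200 = 42 px each, so content = 1200 − 84 = 1116 px.
3c = 1116 → c = 372 px.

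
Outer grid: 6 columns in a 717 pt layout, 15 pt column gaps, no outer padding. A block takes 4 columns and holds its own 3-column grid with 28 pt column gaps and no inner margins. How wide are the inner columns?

139 pt

Subtracting 5 column gaps of 15 leaves 642 for 6 columns, so c = 107 pt.
4-column span = 4·107 + 3·15 = 473 pt.
3d + 2·28 = 473 → 3d = 417 → d = 139 pt.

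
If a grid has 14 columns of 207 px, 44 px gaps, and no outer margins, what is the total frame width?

3470 px

Total width: 14·207 + 13·44 = 3470 px.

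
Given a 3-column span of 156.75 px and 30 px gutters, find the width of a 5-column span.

Subtracting 2 gutters of 30 leaves 96.75 for 3 columns, so c = 32.25 px.
5-column span = 5·32.25 + 4·30 = 281.25 px.

281.25 px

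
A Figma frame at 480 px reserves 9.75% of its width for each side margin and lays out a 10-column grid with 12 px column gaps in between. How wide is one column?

27.84 px

Margins: 9.75% × 480 = 46.8 px each, so content = 480 − 93.6 = 386.4 px.
10c + 9·12 = 386.4 → 10c = 278.4 → c = 27.84 px.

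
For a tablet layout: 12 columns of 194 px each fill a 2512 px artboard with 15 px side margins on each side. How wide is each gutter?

14 px

Take off 30 px of margins, leaving 2482 px.
12 columns take 12·194 = 2328 px; remaining 154 splits into 11 gutters.
g = 154 / 11 = 14 px.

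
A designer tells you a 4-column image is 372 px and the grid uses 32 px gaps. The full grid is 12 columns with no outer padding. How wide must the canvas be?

1180 px

4 columns + 3 gaps: 4c + 3·32 = 372.
4c = 372 − 96 = 276, so c = 69 px.
Total width: 12·69 + 11·32 = 1180 px.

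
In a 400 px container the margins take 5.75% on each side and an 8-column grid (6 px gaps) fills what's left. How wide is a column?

400 × (1 − 2·5.75%) = 400 × 88.5% = 354 px for the columns.
Subtracting 7 gaps of 6 leaves 312 for 8 columns, so c = 39 px.

39 px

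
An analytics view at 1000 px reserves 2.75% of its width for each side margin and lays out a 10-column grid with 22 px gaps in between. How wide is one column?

74.7 px

1000 × (1 − 2·2.75%) = 1000 × 94.5% = 945 px for the columns.
10 columns + 9 gaps: 10c + 9·22 = 945.
10c = 945 − 198 = 747, so c = 74.7 px.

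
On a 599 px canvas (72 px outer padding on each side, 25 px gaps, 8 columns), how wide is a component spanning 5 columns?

Inside the margins: 599 − 144 = 455 px.
8c + 7·25 = 455 → 8c = 280 → c = 35 px.
Span of 5: 5·35 + 4·25 = 175 + 100 = 275 px.

275 px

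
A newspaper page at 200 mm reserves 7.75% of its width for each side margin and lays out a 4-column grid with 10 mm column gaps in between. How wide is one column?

34.75 mm

Margins: 7.75% × 200 = 15.5 mm each, so content = 200 − 31 = 169 mm.
4c + 3·10 = 169 → 4c = 139 → c = 34.75 mm.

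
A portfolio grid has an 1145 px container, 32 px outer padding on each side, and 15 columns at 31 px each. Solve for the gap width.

44 px

Take off 64 px of margins, leaving 1081 px.
15 columns take 15·31 = 465 px; remaining 616 splits into 14 gaps.
g = 616 / 14 = 44 px.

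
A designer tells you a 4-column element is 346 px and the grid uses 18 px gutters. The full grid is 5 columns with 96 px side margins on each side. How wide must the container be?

4 columns + 3 gutters: 4c + 3·18 = 346.
4c = 346 − 54 = 292, so c = 73 px.
Total width: 2·96 + 5·73 + 4·18 = 629 px.

629 px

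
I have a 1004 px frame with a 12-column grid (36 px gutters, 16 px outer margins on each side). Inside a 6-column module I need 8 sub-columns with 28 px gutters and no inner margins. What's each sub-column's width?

Inside the margins: 1004 − 32 = 972 px.
972 − 11·36 = 576; ÷12 gives c = 48 px.
6-column span = 6·48 + 5·36 = 468 px.
8d + 7·28 = 468 → 8d = 272 → d = 34 px.

34 px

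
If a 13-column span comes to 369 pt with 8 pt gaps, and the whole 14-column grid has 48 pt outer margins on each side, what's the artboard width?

494 pt

13c + 12·8 = 369 → 13c = 273 → c = 21 pt.
Total width: 2·48 + 14·21 + 13·8 = 494 pt.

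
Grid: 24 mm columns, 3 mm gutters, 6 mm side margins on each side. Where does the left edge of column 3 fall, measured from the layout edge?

Column 3 starts at margin + 2·(column + gutter) = 6 + 2·27 = 60 mm.

60 mm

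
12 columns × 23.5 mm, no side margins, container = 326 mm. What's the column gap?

4 mm

12 columns take 12·23.5 = 282 mm; remaining 44 splits into 11 column gaps.
g = 44 / 11 = 4 mm.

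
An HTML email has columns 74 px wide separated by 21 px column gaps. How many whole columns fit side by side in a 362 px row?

4 columns

4 columns: 4·74 + 3·21 = 359 px ≤ 362.
5 columns: 454 px > 362. So 4.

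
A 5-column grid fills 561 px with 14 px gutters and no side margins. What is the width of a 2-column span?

561 − 4·14 = 505; ÷5 gives c = 101 px.
2 columns plus 1 gutter: 202 + 14 = 216 px.

216 px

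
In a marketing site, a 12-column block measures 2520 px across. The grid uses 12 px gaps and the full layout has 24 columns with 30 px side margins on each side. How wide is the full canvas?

5112 px

12c + 11·12 = 2520 → 12c = 2388 → c = 199 px.
Total width: 2·30 + 24·199 + 23·12 = 5112 px.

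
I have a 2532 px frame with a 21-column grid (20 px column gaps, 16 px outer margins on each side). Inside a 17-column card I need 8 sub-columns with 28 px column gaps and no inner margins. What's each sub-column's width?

228 px

Outer content = 2532 − 2·16 = 2500 px.
21 columns + 20 column gaps: 21c + 20·20 = 2500.
21c = 2500 − 400 = 2100, so c = 100 px.
17 columns plus 16 column gaps: 1700 + 320 = 2020 px.
8d + 7·28 = 2020 → 8d = 1824 → d = 228 px.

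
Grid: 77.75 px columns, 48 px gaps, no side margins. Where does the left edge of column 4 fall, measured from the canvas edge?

377.25 px

Each column+gutter stride is 125.75 px; with no margin, 3 of them is 377.25 px.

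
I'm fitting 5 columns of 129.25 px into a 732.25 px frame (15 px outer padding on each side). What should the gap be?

Content width = 732.25 − 2·15 = 702.25 px.
5 columns take 5·129.25 = 646.25 px; remaining 56 splits into 4 gaps.
g = 56 / 4 = 14 px.

14 px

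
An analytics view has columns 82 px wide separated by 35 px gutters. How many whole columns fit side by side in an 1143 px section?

k columns need k·82 + (k−1)·35 = k·117 − 35.
k·117 − 35 ≤ 1143 → k ≤ 1178 / 117 ≈ 10.07, so k = 10.

10 columns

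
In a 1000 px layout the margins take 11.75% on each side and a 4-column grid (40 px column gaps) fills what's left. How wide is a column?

1000 × (1 − 2·11.75%) = 1000 × 76.5% = 765 px for the columns.
4c + 3·40 = 765 → 4c = 645 → c = 161.25 px.

161.25 px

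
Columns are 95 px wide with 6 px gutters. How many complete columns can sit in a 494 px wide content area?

Each extra column adds 95 + 6 = 101 px.
(494 + 6) / 101 = 4.95, so 4 columns fit.

4 columns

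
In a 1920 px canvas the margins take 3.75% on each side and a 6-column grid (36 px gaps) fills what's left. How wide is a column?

266 px

Margins: 3.75% × 1920 = 72 px each, so content = 1920 − 144 = 1776 px.
6 columns + 5 gaps: 6c + 5·36 = 1776.
6c = 1776 − 180 = 1596, so c = 266 px.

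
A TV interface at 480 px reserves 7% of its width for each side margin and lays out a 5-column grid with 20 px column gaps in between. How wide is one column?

Margins: 7% × 480 = 33.6 px each, so content = 480 − 67.2 = 412.8 px.
Subtracting 4 column gaps of 20 leaves 332.8 for 5 columns, so c = 66.56 px.

66.56 px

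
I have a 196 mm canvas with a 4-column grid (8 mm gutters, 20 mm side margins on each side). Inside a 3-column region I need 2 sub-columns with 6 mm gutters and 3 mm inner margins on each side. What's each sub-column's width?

51.5 mm

Take off 40 mm of margins, leaving 156 mm.
4c + 3·8 = 156 → 4c = 132 → c = 33 mm.
3 columns plus 2 gutters: 99 + 16 = 115 mm.
Inner content = 115 − 2·3 = 109 mm.
Subtracting 1 gutter of 6 leaves 103 for 2 columns, so d = 51.5 mm.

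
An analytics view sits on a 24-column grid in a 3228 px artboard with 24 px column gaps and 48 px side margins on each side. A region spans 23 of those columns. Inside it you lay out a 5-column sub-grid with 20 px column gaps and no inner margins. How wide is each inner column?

Subtract both margins: 3228 − 2·48 = 3132 px.
Subtracting 23 column gaps of 24 leaves 2580 for 24 columns, so c = 107.5 px.
23-column span = 23·107.5 + 22·24 = 3000.5 px.
3000.5 − 4·20 = 2920.5; ÷5 gives d = 584.1 px.

584.1 px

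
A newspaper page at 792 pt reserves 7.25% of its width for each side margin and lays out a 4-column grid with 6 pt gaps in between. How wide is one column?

Each margin = 7.25% of 792 = 57.42 pt; content = 792 − 2·57.42 = 677.16 pt.
4c + 3·6 = 677.16 → 4c = 659.16 → c = 164.79 pt.

164.79 pt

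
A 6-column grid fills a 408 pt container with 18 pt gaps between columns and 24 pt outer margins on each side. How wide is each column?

Subtract both margins: 408 − 2·24 = 360 pt.
6c + 5·18 = 360 → 6c = 270 → c = 45 pt.

45 pt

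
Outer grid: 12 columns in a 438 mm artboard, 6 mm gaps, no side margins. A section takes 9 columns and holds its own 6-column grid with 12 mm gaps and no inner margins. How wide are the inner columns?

12 columns + 11 gaps: 12c + 11·6 = 438.
12c = 438 − 66 = 372, so c = 31 mm.
9-column span = 9·31 + 8·6 = 327 mm.
6d + 5·12 = 327 → 6d = 267 → d = 44.5 mm.

44.5 mm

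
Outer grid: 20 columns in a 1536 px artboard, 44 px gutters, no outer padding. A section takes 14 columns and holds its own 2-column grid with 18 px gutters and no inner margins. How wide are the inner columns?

522 px

1536 − 19·44 = 700; ÷20 gives c = 35 px.
14-column span = 14·35 + 13·44 = 1062 px.
Subtracting 1 gutter of 18 leaves 1044 for 2 columns, so d = 522 px.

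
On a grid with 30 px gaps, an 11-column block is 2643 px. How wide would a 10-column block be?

Subtracting 10 gaps of 30 leaves 2343 for 11 columns, so c = 213 px.
Span of 10: 10·213 + 9·30 = 2130 + 270 = 2400 px.

2400 px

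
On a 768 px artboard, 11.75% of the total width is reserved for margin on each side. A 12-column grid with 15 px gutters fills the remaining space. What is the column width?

Margins: 11.75% × 768 = 90.24 px each, so content = 768 − 180.48 = 587.52 px.
12c + 11·15 = 587.52 → 12c = 422.52 → c = 35.21 px.

35.21 px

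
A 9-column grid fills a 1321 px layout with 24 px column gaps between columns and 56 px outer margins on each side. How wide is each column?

Subtract both margins: 1321 − 2·56 = 1209 px.
9c + 8·24 = 1209 → 9c = 1017 → c = 113 px.

113 px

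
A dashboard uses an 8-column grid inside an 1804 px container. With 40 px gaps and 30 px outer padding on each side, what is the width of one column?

183 px

Inside the margins: 1804 − 60 = 1744 px.
1744 − 7·40 = 1464; ÷8 gives c = 183 px.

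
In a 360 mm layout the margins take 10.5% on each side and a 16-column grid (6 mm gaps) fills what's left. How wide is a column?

Each margin = 10.5% of 360 = 37.8 mm; content = 360 − 2·37.8 = 284.4 mm.
Subtracting 15 gaps of 6 leaves 194.4 for 16 columns, so c = 12.15 mm.

12.15 mm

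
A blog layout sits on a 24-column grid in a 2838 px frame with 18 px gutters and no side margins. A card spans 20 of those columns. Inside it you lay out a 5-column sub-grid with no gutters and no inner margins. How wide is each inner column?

472.4 px

24c + 23·18 = 2838 → 24c = 2424 → c = 101 px.
20-column span = 20·101 + 19·18 = 2362 px.
2362 / 5 = 472.4 px per column.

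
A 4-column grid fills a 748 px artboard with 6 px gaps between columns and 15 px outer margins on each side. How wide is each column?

Take off 30 px of margins, leaving 718 px.
4c + 3·6 = 718 → 4c = 700 → c = 175 px.

175 px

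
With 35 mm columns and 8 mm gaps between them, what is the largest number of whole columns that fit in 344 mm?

8 columns

k columns need k·35 + (k−1)·8 = k·43 − 8.
k·43 − 8 ≤ 344 → k ≤ 352 / 43 ≈ 8.19, so k = 8.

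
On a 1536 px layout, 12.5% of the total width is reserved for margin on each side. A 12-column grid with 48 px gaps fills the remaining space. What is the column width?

1536 × (1 − 2·12.5%) = 1536 × 75% = 1152 px for the columns.
Subtracting 11 gaps of 48 leaves 624 for 12 columns, so c = 52 px.

52 px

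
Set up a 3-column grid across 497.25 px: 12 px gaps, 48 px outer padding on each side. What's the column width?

Content width = 497.25 − 2·48 = 401.25 px.
401.25 − 2·12 = 377.25; ÷3 gives c = 125.75 px.

125.75 px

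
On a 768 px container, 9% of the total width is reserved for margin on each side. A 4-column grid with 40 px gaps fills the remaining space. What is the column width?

127.44 px

Margins: 9% × 768 = 69.12 px each, so content = 768 − 138.24 = 629.76 px.
4c + 3·40 = 629.76 → 4c = 509.76 → c = 127.44 px.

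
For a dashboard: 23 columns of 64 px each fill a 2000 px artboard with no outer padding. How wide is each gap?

Columns use 1472 px, leaving 528 px across 22 gaps = 24 px each.

24 px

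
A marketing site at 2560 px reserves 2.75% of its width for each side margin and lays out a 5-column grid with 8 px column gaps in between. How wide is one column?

477.44 px

Each margin = 2.75% of 2560 = 70.4 px; content = 2560 − 2·70.4 = 2419.2 px.
2419.2 − 4·8 = 2387.2; ÷5 gives c = 477.44 px.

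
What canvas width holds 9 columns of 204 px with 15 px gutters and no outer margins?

1956 px

Total width: 9·204 + 8·15 = 1956 px.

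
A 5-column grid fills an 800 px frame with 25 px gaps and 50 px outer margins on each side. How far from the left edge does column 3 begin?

340 px

Take off 100 px of margins, leaving 700 px.
Subtracting 4 gaps of 25 leaves 600 for 5 columns, so c = 120 px.
Before column 3: the margin + 2 columns + 2 gaps.
Offset = 50 + 2·(120 + 25) = 50 + 290 = 340 px.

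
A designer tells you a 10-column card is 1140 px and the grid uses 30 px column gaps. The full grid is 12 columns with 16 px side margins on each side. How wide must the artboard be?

1406 px

1140 − 9·30 = 870; ÷10 gives c = 87 px.
Total width: 2·16 + 12·87 + 11·30 = 1406 px.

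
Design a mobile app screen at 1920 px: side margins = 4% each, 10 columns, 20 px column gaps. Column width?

Margins: 4% × 1920 = 76.8 px each, so content = 1920 − 153.6 = 1766.4 px.
10c + 9·20 = 1766.4 → 10c = 1586.4 → c = 158.64 px.

158.64 px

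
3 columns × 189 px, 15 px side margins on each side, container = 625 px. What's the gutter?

14 px

Inside the margins: 625 − 30 = 595 px.
3·189 + 2g = 595 → 2g = 28 → g = 14 px.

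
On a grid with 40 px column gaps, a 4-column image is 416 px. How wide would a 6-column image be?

644 px

4c + 3·40 = 416 → 4c = 296 → c = 74 px.
Span of 6: 6·74 + 5·40 = 444 + 200 = 644 px.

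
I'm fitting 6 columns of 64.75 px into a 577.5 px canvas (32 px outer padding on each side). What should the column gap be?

25 px

Take off 64 px of margins, leaving 513.5 px.
Columns use 388.5 px, leaving 125 px across 5 column gaps = 25 px each.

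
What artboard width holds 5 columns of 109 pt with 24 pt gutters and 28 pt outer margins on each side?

Adding margins, columns and gutters: 56 + 545 + 96 = 697 pt.

697 pt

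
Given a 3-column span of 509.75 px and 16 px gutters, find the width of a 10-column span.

1736.5 px

Subtracting 2 gutters of 16 leaves 477.75 for 3 columns, so c = 159.25 px.
10 columns plus 9 gutters: 1592.5 + 144 = 1736.5 px.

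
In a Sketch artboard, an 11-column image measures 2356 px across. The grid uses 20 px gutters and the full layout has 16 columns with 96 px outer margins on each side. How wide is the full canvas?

3628 px

Subtracting 10 gutters of 20 leaves 2156 for 11 columns, so c = 196 px.
Adding margins, columns and gutters: 192 + 3136 + 300 = 3628 px.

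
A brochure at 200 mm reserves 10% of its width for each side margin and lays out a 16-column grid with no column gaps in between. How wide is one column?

10 mm

Each margin = 10% of 200 = 20 mm; content = 200 − 2·20 = 160 mm.
16c = 160 → c = 10 mm.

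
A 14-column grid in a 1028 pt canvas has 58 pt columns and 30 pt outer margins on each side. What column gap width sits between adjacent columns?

Content width = 1028 − 2·30 = 968 pt.
Columns use 812 pt, leaving 156 pt across 13 column gaps = 12 pt each.

12 pt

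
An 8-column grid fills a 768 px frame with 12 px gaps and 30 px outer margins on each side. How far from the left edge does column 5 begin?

390 px

Content = 768 − 2·30 = 708 px.
8 columns + 7 gaps: 8c + 7·12 = 708.
8c = 708 − 84 = 624, so c = 78 px.
Column 5 starts at margin + 4·(column + gutter) = 30 + 4·90 = 390 px.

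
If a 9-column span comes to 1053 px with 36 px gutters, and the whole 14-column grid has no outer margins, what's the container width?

Subtracting 8 gutters of 36 leaves 765 for 9 columns, so c = 85 px.
Total width: 14·85 + 13·36 = 1658 px.

1658 px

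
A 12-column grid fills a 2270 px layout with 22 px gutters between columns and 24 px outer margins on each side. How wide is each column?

165 px

Content width = 2270 − 2·24 = 2222 px.
12 columns + 11 gutters: 12c + 11·22 = 2222.
12c = 2222 − 242 = 1980, so c = 165 px.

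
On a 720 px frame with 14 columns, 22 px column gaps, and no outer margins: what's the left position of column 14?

689 px

14c + 13·22 = 720 → 14c = 434 → c = 31 px.
Before column 14: 13 columns + 13 column gaps.
Offset = 13·(31 + 22) = 13·53 = 689 px.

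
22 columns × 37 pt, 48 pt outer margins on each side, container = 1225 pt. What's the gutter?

15 pt

Subtract both margins: 1225 − 2·48 = 1129 pt.
22·37 + 21g = 1129 → 21g = 315 → g = 15 pt.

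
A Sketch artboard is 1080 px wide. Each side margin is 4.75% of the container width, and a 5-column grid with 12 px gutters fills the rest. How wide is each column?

185.88 px

Each margin = 4.75% of 1080 = 51.3 px; content = 1080 − 2·51.3 = 977.4 px.
977.4 − 4·12 = 929.4; ÷5 gives c = 185.88 px.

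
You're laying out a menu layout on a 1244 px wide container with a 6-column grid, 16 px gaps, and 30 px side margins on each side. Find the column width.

184 px

Inside the margins: 1244 − 60 = 1184 px.
6c + 5·16 = 1184 → 6c = 1104 → c = 184 px.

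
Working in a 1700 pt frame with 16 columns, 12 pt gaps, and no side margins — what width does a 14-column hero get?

1486 pt

16c + 15·12 = 1700 → 16c = 1520 → c = 95 pt.
14-column span = 14·95 + 13·12 = 1486 pt.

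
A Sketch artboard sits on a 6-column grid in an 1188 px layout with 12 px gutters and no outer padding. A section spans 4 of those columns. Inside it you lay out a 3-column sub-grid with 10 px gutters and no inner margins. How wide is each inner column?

256 px

1188 − 5·12 = 1128; ÷6 gives c = 188 px.
4-column span = 4·188 + 3·12 = 788 px.
3 columns + 2 gutters: 3d + 2·10 = 788.
3d = 788 − 20 = 768, so d = 256 px.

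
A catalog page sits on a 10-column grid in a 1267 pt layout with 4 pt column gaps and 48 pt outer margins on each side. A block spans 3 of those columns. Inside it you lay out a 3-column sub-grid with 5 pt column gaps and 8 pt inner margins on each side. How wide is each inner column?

Subtract both margins: 1267 − 2·48 = 1171 pt.
1171 − 9·4 = 1135; ÷10 gives c = 113.5 pt.
3 columns plus 2 column gaps: 340.5 + 8 = 348.5 pt.
Inner content = 348.5 − 2·8 = 332.5 pt.
3d + 2·5 = 332.5 → 3d = 322.5 → d = 107.5 pt.

107.5 pt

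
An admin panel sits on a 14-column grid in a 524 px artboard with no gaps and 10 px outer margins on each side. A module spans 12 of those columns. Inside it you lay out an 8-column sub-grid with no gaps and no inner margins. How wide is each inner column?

54 px

Outer content = 524 − 2·10 = 504 px.
504 / 14 = 36 px per column.
12-column span = 12·36 = 432 px.
With no gaps, each column is 432/8 = 54 px.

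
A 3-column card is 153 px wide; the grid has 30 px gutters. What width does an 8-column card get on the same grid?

458 px

153 − 2·30 = 93; ÷3 gives c = 31 px.
Span of 8: 8·31 + 7·30 = 248 + 210 = 458 px.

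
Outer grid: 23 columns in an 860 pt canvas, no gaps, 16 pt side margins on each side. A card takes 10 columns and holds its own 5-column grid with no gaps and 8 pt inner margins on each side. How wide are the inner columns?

Inside the margins: 860 − 32 = 828 pt.
828 / 23 = 36 pt per column.
With no gaps, 10 columns span 10·36 = 360 pt.
Inner content = 360 − 2·8 = 344 pt.
5d = 344 → d = 68.8 pt.

68.8 pt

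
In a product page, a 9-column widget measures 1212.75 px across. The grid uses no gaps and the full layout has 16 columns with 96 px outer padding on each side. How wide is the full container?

With no gaps, each column is 1212.75/9 = 134.75 px.
Summing: 192 + 2156 = 2348 px.

2348 px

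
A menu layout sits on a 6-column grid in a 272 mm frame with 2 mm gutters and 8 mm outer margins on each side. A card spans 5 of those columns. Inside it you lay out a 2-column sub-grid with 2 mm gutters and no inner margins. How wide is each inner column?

105.5 mm

Outer content = 272 − 2·8 = 256 mm.
6 columns + 5 gutters: 6c + 5·2 = 256.
6c = 256 − 10 = 246, so c = 41 mm.
5-column span = 5·41 + 4·2 = 213 mm.
2d + 1·2 = 213 → 2d = 211 → d = 105.5 mm.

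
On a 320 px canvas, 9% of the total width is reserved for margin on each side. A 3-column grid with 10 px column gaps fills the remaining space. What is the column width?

80.8 px

Each margin = 9% of 320 = 28.8 px; content = 320 − 2·28.8 = 262.4 px.
262.4 − 2·10 = 242.4; ÷3 gives c = 80.8 px.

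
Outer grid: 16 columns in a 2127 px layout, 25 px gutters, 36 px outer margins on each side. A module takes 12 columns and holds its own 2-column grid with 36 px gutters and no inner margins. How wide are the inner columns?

749.5 px

Subtract both margins: 2127 − 2·36 = 2055 px.
16c + 15·25 = 2055 → 16c = 1680 → c = 105 px.
12 columns plus 11 gutters: 1260 + 275 = 1535 px.
Subtracting 1 gutter of 36 leaves 1499 for 2 columns, so d = 749.5 px.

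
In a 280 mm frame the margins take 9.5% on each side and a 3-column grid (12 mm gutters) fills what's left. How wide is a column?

67.6 mm

Each margin = 9.5% of 280 = 26.6 mm; content = 280 − 2·26.6 = 226.8 mm.
3 columns + 2 gutters: 3c + 2·12 = 226.8.
3c = 226.8 − 24 = 202.8, so c = 67.6 mm.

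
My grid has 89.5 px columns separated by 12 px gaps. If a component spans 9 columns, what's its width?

901.5 px

9-column span = 9·89.5 + 8·12 = 901.5 px.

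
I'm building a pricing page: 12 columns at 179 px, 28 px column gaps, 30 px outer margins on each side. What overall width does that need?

2516 px

Adding margins, columns and gutters: 60 + 2148 + 308 = 2516 px.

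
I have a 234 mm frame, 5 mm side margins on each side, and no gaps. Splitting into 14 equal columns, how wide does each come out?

Content width = 234 − 2·5 = 224 mm.
224 / 14 = 16 mm per column.

16 mm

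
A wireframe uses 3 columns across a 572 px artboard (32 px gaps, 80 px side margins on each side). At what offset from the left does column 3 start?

Subtract both margins: 572 − 2·80 = 412 px.
Subtracting 2 gaps of 32 leaves 348 for 3 columns, so c = 116 px.
Each column+gutter stride is 148 px; 2 of them past the 80 px margin is 80 + 296 = 376 px.

376 px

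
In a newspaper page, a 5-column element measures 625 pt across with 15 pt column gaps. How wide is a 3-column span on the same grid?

Subtracting 4 column gaps of 15 leaves 565 for 5 columns, so c = 113 pt.
3 columns plus 2 column gaps: 339 + 30 = 369 pt.

369 pt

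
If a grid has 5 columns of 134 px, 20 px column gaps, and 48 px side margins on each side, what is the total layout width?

Layout = 2·48 + 5·134 + 4·20 = 96 + 670 + 80 = 846 px.

846 px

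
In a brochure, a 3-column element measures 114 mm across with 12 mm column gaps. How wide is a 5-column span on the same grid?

3 columns + 2 column gaps: 3c + 2·12 = 114.
3c = 114 − 24 = 90, so c = 30 mm.
5-column span = 5·30 + 4·12 = 198 mm.

198 mm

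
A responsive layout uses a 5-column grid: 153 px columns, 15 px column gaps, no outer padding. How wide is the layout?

Summing: 765 + 60 = 825 px.

825 px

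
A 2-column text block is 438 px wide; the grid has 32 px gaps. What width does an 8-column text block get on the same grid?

1848 px

438 − 1·32 = 406; ÷2 gives c = 203 px.
Span of 8: 8·203 + 7·32 = 1624 + 224 = 1848 px.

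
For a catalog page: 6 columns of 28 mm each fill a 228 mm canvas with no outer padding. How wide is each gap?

12 mm

Columns use 168 mm, leaving 60 mm across 5 gaps = 12 mm each.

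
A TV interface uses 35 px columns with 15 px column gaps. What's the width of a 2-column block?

Span of 2: 2·35 + 1·15 = 70 + 15 = 85 px.

85 px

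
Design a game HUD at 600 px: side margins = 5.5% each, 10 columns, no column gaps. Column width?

53.4 px

Each margin = 5.5% of 600 = 33 px; content = 600 − 2·33 = 534 px.
With no column gaps, each column is 534/10 = 53.4 px.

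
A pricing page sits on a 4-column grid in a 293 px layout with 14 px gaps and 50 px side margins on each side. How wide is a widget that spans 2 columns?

89.5 px

Inside the margins: 293 − 100 = 193 px.
4c + 3·14 = 193 → 4c = 151 → c = 37.75 px.
2 columns plus 1 gap: 75.5 + 14 = 89.5 px.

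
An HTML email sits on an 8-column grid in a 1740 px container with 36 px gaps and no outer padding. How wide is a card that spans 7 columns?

1518 px

1740 − 7·36 = 1488; ÷8 gives c = 186 px.
7 columns plus 6 gaps: 1302 + 216 = 1518 px.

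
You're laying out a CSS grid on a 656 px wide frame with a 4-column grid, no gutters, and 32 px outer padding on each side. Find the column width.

Take off 64 px of margins, leaving 592 px.
4c = 592 → c = 148 px.

148 px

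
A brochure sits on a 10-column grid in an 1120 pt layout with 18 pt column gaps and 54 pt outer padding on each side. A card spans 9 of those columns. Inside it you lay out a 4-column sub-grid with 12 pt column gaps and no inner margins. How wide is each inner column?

218.25 pt

Outer content = 1120 − 2·54 = 1012 pt.
10c + 9·18 = 1012 → 10c = 850 → c = 85 pt.
9 columns plus 8 column gaps: 765 + 144 = 909 pt.
4 columns + 3 column gaps: 4d + 3·12 = 909.
4d = 909 − 36 = 873, so d = 218.25 pt.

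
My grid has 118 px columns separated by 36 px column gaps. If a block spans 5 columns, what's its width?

734 px

Span of 5: 5·118 + 4·36 = 590 + 144 = 734 px.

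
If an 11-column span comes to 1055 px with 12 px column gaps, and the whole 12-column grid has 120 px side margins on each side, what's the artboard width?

11 columns + 10 column gaps: 11c + 10·12 = 1055.
11c = 1055 − 120 = 935, so c = 85 px.
Total width: 2·120 + 12·85 + 11·12 = 1392 px.

1392 px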